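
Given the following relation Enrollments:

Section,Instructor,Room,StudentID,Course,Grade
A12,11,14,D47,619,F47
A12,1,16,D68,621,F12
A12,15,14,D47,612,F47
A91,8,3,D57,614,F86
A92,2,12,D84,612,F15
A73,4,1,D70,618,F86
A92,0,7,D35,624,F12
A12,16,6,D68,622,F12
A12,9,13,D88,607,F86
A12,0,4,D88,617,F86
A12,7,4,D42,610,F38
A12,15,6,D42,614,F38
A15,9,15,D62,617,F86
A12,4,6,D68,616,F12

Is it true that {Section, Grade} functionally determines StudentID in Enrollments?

(Section=A12, Grade=F47): 2 rows → StudentID = D47, D47 ✓
(Section=A12, Grade=F12): 3 rows → StudentID = D68, D68, D68 ✓
(Section=A91, Grade=F86): 1 row → StudentID = D57 ✓
(Section=A92, Grade=F15): 1 row → StudentID = D84 ✓
(Section=A73, Grade=F86): 1 row → StudentID = D70 ✓
(Section=A92, Grade=F12): 1 row → StudentID = D35 ✓
(Section=A12, Grade=F86): 2 rows → StudentID = D88, D88 ✓
(Section=A12, Grade=F38): 2 rows → StudentID = D42, D42 ✓
(Section=A15, Grade=F86): 1 row → StudentID = D62 ✓
Every {Section, Grade} value is associated with a single StudentID value, so {Section, Grade} → StudentID holds.

Yes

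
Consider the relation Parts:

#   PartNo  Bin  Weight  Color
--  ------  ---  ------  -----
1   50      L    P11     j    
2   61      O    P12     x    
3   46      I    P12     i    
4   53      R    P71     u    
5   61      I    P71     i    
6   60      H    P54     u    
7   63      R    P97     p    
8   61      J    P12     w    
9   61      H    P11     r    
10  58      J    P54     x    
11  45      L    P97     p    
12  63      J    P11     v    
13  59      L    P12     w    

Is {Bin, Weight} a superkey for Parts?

Yes

All 13 rows have distinct {Bin, Weight} values, so {Bin, Weight} → (all attributes) holds and {Bin, Weight} is a superkey.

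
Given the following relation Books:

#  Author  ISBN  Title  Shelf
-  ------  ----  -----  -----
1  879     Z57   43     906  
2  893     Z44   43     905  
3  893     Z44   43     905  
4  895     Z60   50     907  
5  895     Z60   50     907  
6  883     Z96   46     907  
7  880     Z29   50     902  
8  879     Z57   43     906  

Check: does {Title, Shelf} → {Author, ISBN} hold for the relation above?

(Title=43, Shelf=906): rows 1, 8 → {Author,ISBN} = (879, Z57), (879, Z57) ✓
(Title=43, Shelf=905): rows 2, 3 → {Author,ISBN} = (893, Z44), (893, Z44) ✓
(Title=50, Shelf=907): rows 4, 5 → {Author,ISBN} = (895, Z60), (895, Z60) ✓
(Title=46, Shelf=907): row 6 → {Author,ISBN} = (883, Z96) ✓
(Title=50, Shelf=902): row 7 → {Author,ISBN} = (880, Z29) ✓
Every {Title, Shelf} value is associated with a single {Author, ISBN} value, so {Title, Shelf} → {Author, ISBN} holds.

Yes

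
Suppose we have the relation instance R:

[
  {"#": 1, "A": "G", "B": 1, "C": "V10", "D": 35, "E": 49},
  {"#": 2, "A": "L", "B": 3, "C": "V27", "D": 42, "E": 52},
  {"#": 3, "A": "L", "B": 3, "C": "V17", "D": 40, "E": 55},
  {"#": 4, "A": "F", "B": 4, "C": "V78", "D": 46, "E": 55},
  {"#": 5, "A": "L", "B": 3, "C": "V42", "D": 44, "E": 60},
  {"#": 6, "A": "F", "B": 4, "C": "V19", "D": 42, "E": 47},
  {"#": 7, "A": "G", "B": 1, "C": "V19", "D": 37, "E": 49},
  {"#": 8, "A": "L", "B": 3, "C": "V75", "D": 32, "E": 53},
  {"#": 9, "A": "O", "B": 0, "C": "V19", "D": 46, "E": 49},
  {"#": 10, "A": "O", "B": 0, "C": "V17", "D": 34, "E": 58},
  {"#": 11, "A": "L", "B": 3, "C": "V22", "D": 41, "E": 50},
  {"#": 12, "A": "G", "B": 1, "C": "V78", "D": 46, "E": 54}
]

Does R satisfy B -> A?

Yes

B=1: rows 1, 7, 12 → A = G, G, G ✓
B=3: rows 2, 3, 5, 8, 11 → A = L, L, L, L, L ✓
B=4: rows 4, 6 → A = F, F ✓
B=0: rows 9, 10 → A = O, O ✓
Every B value is associated with a single A value, so B -> A holds.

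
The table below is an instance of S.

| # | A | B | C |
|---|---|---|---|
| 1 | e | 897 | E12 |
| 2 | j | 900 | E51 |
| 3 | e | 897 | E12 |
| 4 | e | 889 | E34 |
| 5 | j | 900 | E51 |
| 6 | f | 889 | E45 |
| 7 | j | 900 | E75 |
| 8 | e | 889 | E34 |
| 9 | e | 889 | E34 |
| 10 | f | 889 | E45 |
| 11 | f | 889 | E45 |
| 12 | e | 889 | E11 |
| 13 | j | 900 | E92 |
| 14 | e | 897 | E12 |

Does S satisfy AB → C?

(A=e, B=897): rows 1, 3, 14 → C = E12, E12, E12 ✓
(A=j, B=900): rows 2, 5, 7, 13 → C takes values {E51, E75, E92} — violation
(A=e, B=889): rows 4, 8, 9, 12 → C takes values {E34, E11} — violation
(A=f, B=889): rows 6, 10, 11 → C = E45, E45, E45 ✓
Two rows agree on AB but differ on C, so AB → C does not hold.

No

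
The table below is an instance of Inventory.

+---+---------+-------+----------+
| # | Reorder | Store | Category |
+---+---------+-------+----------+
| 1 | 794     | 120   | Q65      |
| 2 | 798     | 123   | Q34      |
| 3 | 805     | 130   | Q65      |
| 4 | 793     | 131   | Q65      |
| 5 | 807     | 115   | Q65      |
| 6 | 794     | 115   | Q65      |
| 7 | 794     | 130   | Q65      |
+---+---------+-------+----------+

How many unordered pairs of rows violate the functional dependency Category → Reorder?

12

Category=Q65: violating pairs (1,3), (1,4), (1,5), (3,4), (3,5), (3,6), (3,7), (4,5), (4,6), (4,7), (5,6), (5,7) — 12 pairs.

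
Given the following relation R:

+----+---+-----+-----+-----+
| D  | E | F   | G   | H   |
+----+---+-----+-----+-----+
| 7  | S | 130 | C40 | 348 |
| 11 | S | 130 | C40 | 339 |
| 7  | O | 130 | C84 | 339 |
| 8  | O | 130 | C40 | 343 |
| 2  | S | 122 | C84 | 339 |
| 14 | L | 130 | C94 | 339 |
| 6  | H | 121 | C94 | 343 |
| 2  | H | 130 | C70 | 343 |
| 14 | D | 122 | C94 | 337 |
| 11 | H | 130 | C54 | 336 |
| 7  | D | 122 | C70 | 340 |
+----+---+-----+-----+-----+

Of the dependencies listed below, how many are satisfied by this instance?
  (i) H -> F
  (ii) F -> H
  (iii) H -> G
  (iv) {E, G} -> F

1

(i) H -> F: H=339: 4 rows → F takes values {130, 122} — violation; H=343: 3 rows → F takes values {130, 121} — violation — fails.
(ii) F -> H: F=130: 7 rows → H takes values {348, 339, 343, 336} — violation; F=122: 3 rows → H takes values {339, 337, 340} — violation — fails.
(iii) H -> G: H=339: 4 rows → G takes values {C40, C84, C94} — violation; H=343: 3 rows → G takes values {C40, C94, C70} — violation — fails.
(iv) {E, G} -> F: every LHS value maps to a single RHS value — holds.
1 of the 4 dependencies holds.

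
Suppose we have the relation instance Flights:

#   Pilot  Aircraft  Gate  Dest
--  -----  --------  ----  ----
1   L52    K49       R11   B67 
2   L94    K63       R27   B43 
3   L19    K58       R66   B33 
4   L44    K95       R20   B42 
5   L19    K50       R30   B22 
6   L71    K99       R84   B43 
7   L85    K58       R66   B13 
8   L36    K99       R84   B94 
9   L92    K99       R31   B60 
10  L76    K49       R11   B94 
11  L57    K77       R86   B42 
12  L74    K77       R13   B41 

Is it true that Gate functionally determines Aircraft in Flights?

Gate=R11: rows 1, 10 → Aircraft = K49, K49 ✓
Gate=R27: row 2 → Aircraft = K63 ✓
Gate=R66: rows 3, 7 → Aircraft = K58, K58 ✓
Gate=R20: row 4 → Aircraft = K95 ✓
Gate=R30: row 5 → Aircraft = K50 ✓
Gate=R84: rows 6, 8 → Aircraft = K99, K99 ✓
Gate=R31: row 9 → Aircraft = K99 ✓
Gate=R86: row 11 → Aircraft = K77 ✓
Gate=R13: row 12 → Aircraft = K77 ✓
Every Gate value is associated with a single Aircraft value, so Gate → Aircraft holds.

Yes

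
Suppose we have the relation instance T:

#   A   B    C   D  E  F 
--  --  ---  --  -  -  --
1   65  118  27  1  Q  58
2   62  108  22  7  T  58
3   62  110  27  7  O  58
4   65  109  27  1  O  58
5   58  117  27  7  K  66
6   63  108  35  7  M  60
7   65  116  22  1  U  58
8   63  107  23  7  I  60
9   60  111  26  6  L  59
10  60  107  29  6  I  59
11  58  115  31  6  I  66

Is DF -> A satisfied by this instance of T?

Yes

(D=1, F=58): rows 1, 4, 7 → A = 65, 65, 65 ✓
(D=7, F=58): rows 2, 3 → A = 62, 62 ✓
(D=7, F=66): row 5 → A = 58 ✓
(D=7, F=60): rows 6, 8 → A = 63, 63 ✓
(D=6, F=59): rows 9, 10 → A = 60, 60 ✓
(D=6, F=66): row 11 → A = 58 ✓
Every DF value is associated with a single A value, so DF -> A holds.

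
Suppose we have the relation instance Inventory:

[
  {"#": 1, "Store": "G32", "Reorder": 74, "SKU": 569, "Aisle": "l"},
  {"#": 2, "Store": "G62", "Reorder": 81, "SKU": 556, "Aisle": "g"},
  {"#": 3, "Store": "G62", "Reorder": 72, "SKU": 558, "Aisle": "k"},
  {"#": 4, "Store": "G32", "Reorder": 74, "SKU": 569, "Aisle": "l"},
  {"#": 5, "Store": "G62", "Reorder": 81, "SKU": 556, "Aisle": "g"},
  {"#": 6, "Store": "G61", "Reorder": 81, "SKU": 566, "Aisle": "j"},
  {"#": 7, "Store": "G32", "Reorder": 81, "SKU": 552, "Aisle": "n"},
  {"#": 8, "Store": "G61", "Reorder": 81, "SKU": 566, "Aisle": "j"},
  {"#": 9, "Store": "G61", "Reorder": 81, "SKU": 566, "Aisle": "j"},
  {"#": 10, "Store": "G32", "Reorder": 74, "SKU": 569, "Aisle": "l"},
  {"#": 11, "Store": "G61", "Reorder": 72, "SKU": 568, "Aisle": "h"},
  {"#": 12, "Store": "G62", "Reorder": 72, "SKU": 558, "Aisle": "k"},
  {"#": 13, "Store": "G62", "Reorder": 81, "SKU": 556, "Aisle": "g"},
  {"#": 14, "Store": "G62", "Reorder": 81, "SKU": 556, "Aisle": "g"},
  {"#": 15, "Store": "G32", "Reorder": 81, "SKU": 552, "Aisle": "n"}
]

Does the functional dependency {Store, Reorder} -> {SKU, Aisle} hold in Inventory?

Yes

(Store=G32, Reorder=74): rows 1, 4, 10 → {SKU,Aisle} = (569, l), (569, l), (569, l) ✓
(Store=G62, Reorder=81): rows 2, 5, 13, 14 → {SKU,Aisle} = (556, g), (556, g), (556, g), (556, g) ✓
(Store=G62, Reorder=72): rows 3, 12 → {SKU,Aisle} = (558, k), (558, k) ✓
(Store=G61, Reorder=81): rows 6, 8, 9 → {SKU,Aisle} = (566, j), (566, j), (566, j) ✓
(Store=G32, Reorder=81): rows 7, 15 → {SKU,Aisle} = (552, n), (552, n) ✓
(Store=G61, Reorder=72): row 11 → {SKU,Aisle} = (568, h) ✓
Every {Store, Reorder} value is associated with a single {SKU, Aisle} value, so {Store, Reorder} -> {SKU, Aisle} holds.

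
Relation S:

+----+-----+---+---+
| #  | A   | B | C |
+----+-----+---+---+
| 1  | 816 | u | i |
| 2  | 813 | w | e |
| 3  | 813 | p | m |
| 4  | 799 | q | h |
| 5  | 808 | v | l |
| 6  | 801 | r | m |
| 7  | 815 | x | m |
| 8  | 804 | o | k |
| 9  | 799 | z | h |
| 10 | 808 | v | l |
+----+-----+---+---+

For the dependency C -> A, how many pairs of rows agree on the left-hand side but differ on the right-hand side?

C=m: violating pairs (3,6), (3,7), (6,7) — 3 pairs.
C=h: all 2 rows agree on A — 0 pairs.
C=l: all 2 rows agree on A — 0 pairs.

3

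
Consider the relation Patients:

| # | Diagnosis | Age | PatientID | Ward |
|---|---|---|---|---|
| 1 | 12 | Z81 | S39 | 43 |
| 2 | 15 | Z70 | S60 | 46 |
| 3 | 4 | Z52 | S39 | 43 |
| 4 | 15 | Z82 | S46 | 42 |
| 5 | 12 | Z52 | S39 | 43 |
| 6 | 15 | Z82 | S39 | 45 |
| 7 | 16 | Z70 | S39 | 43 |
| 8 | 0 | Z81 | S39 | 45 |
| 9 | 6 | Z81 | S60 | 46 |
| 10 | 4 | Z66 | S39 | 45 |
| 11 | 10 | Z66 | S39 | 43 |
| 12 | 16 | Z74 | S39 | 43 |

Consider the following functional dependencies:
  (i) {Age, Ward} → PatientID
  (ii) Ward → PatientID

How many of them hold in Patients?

2

(i) {Age, Ward} → PatientID: every LHS value maps to a single RHS value — holds.
(ii) Ward → PatientID: every LHS value maps to a single RHS value — holds.
2 of the 2 dependencies hold.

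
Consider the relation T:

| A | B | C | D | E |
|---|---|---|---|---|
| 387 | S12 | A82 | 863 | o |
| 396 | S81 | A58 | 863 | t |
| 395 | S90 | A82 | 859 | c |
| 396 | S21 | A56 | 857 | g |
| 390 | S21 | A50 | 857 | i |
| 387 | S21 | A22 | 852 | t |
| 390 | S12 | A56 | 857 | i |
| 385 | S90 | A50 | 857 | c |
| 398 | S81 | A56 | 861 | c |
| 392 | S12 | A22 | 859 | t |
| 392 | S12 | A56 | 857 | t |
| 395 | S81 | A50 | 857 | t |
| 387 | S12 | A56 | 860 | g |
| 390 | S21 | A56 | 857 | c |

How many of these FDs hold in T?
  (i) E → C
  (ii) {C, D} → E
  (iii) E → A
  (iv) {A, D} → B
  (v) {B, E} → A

0

(i) E → C: E=t: 5 rows → C takes values {A58, A22, A56, A50} — violation; E=c: 4 rows → C takes values {A82, A50, A56} — violation; E=i: 2 rows → C takes values {A50, A56} — violation — fails.
(ii) {C, D} → E: (C=A56, D=857): 4 rows → E takes values {g, i, t, c} — violation; (C=A50, D=857): 3 rows → E takes values {i, c, t} — violation — fails.
(iii) E → A: E=t: 5 rows → A takes values {396, 387, 392, 395} — violation; E=c: 4 rows → A takes values {395, 385, 398, 390} — violation; E=g: 2 rows → A takes values {396, 387} — violation — fails.
(iv) {A, D} → B: (A=390, D=857): 3 rows → B takes values {S21, S12} — violation — fails.
(v) {B, E} → A: (B=S81, E=t): 2 rows → A takes values {396, 395} — violation; (B=S90, E=c): 2 rows → A takes values {395, 385} — violation — fails.
None of the 5 dependencies hold.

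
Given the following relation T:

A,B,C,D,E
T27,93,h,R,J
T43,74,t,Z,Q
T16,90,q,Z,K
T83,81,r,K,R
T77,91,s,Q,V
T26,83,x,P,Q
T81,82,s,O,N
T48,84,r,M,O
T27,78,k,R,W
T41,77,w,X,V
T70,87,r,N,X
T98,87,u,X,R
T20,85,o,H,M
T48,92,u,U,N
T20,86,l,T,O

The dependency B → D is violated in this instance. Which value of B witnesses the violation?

87

B=93: 1 row → D = R ✓
B=74: 1 row → D = Z ✓
B=90: 1 row → D = Z ✓
B=81: 1 row → D = K ✓
B=91: 1 row → D = Q ✓
B=83: 1 row → D = P ✓
B=82: 1 row → D = O ✓
B=84: 1 row → D = M ✓
B=78: 1 row → D = R ✓
B=77: 1 row → D = X ✓
B=87: 2 rows → D takes values {N, X} — violation
B=85: 1 row → D = H ✓
B=92: 1 row → D = U ✓
B=86: 1 row → D = T ✓
The only B value with inconsistent D is B=87.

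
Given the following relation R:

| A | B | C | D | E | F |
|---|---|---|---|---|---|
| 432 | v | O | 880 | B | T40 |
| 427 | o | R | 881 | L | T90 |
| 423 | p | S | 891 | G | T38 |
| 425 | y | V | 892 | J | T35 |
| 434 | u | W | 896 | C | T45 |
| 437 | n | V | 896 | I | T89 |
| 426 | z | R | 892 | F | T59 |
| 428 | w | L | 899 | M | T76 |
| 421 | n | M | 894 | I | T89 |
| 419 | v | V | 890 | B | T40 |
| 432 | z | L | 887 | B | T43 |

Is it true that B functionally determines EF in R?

B=v: 2 rows → {E,F} = (B, T40), (B, T40) ✓
B=o: 1 row → {E,F} = (L, T90) ✓
B=p: 1 row → {E,F} = (G, T38) ✓
B=y: 1 row → {E,F} = (J, T35) ✓
B=u: 1 row → {E,F} = (C, T45) ✓
B=n: 2 rows → {E,F} = (I, T89), (I, T89) ✓
B=z: 2 rows → {E,F} takes values {(F, T59), (B, T43)} — violation
B=w: 1 row → {E,F} = (M, T76) ✓
Two rows agree on B but differ on EF, so B → EF does not hold.

No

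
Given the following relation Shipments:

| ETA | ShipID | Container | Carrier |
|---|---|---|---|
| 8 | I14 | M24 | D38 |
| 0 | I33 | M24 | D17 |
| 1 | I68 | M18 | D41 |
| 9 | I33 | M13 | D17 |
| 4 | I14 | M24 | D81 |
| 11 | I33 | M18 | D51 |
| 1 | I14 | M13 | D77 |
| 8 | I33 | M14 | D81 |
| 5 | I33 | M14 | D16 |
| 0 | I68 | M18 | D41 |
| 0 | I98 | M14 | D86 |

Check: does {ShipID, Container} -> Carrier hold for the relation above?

(ShipID=I14, Container=M24): 2 rows → Carrier takes values {D38, D81} — violation
(ShipID=I33, Container=M24): 1 row → Carrier = D17 ✓
(ShipID=I68, Container=M18): 2 rows → Carrier = D41, D41 ✓
(ShipID=I33, Container=M13): 1 row → Carrier = D17 ✓
(ShipID=I33, Container=M18): 1 row → Carrier = D51 ✓
(ShipID=I14, Container=M13): 1 row → Carrier = D77 ✓
(ShipID=I33, Container=M14): 2 rows → Carrier takes values {D81, D16} — violation
(ShipID=I98, Container=M14): 1 row → Carrier = D86 ✓
Two rows agree on {ShipID, Container} but differ on Carrier, so {ShipID, Container} -> Carrier does not hold.

No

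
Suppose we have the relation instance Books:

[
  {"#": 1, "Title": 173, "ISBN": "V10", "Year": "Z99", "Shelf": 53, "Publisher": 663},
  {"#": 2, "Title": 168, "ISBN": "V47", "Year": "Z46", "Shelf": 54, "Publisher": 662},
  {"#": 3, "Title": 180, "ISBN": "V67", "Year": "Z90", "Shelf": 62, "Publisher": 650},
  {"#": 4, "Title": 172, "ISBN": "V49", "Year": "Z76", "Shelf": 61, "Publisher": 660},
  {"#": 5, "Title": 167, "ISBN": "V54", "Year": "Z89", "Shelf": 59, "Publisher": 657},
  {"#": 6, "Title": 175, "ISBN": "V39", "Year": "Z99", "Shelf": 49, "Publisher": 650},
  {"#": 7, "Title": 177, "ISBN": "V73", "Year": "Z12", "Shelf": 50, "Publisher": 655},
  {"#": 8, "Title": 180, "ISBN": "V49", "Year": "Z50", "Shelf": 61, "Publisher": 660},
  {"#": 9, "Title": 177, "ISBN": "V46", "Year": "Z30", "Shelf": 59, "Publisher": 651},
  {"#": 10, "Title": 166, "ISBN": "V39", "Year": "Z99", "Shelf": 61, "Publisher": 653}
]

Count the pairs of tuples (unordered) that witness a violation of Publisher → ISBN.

1

Publisher=650: violating pairs (3,6) — 1 pair.
Publisher=660: all 2 rows agree on ISBN — 0 pairs.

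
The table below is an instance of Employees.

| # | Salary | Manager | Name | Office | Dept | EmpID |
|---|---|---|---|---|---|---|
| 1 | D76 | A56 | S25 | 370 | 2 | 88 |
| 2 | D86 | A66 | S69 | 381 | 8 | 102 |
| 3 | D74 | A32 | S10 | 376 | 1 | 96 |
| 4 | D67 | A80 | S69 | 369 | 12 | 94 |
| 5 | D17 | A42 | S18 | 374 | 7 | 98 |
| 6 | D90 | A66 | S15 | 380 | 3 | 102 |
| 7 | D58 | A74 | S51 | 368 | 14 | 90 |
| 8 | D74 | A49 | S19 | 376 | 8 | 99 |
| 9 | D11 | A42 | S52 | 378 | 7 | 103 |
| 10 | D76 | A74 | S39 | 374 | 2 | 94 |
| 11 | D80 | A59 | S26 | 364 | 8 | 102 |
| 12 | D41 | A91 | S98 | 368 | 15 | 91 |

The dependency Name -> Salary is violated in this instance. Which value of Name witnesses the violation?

Name=S25: row 1 → Salary = D76 ✓
Name=S69: rows 2, 4 → Salary takes values {D86, D67} — violation
Name=S10: row 3 → Salary = D74 ✓
Name=S18: row 5 → Salary = D17 ✓
Name=S15: row 6 → Salary = D90 ✓
Name=S51: row 7 → Salary = D58 ✓
Name=S19: row 8 → Salary = D74 ✓
Name=S52: row 9 → Salary = D11 ✓
Name=S39: row 10 → Salary = D76 ✓
Name=S26: row 11 → Salary = D80 ✓
Name=S98: row 12 → Salary = D41 ✓
The only Name value with inconsistent Salary is Name=S69.

S69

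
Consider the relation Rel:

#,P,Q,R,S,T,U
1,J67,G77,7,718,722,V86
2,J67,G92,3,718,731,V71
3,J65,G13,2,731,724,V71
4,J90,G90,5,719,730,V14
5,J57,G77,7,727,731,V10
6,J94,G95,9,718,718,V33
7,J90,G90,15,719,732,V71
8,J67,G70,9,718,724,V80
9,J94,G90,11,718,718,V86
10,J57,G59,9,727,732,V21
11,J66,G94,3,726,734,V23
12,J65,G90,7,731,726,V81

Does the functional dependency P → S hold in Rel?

P=J67: rows 1, 2, 8 → S = 718, 718, 718 ✓
P=J65: rows 3, 12 → S = 731, 731 ✓
P=J90: rows 4, 7 → S = 719, 719 ✓
P=J57: rows 5, 10 → S = 727, 727 ✓
P=J94: rows 6, 9 → S = 718, 718 ✓
P=J66: row 11 → S = 726 ✓
Every P value is associated with a single S value, so P → S holds.

Yes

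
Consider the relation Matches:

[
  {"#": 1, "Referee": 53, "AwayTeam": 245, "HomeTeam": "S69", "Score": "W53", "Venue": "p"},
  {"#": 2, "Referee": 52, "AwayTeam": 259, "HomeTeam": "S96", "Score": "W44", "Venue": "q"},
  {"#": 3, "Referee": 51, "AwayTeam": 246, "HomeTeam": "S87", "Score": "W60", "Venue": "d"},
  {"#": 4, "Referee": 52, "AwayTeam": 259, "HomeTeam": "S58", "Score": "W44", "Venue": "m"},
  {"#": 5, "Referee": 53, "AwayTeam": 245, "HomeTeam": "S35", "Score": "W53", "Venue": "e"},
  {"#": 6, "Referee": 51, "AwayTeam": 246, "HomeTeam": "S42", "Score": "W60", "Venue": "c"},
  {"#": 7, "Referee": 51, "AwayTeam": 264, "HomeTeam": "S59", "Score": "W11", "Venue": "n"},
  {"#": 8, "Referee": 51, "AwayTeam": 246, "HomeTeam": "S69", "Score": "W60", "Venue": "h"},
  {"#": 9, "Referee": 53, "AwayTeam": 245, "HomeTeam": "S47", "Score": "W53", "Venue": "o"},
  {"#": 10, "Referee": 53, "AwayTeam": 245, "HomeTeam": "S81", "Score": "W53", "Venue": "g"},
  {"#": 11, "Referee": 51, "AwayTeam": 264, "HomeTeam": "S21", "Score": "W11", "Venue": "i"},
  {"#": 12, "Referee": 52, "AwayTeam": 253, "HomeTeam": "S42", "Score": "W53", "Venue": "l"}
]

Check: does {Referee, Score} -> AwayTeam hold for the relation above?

(Referee=53, Score=W53): rows 1, 5, 9, 10 → AwayTeam = 245, 245, 245, 245 ✓
(Referee=52, Score=W44): rows 2, 4 → AwayTeam = 259, 259 ✓
(Referee=51, Score=W60): rows 3, 6, 8 → AwayTeam = 246, 246, 246 ✓
(Referee=51, Score=W11): rows 7, 11 → AwayTeam = 264, 264 ✓
(Referee=52, Score=W53): row 12 → AwayTeam = 253 ✓
Every {Referee, Score} value is associated with a single AwayTeam value, so {Referee, Score} -> AwayTeam holds.

Yes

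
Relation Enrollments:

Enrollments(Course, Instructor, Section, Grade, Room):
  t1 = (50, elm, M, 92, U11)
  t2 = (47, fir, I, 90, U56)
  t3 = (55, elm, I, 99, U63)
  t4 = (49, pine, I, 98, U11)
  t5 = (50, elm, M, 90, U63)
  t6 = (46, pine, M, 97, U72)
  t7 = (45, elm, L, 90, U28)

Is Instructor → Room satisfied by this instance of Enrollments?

Instructor=elm: rows 1, 3, 5, 7 → Room takes values {U11, U63, U28} — violation
Instructor=fir: row 2 → Room = U56 ✓
Instructor=pine: rows 4, 6 → Room takes values {U11, U72} — violation
Two rows agree on Instructor but differ on Room, so Instructor → Room does not hold.

No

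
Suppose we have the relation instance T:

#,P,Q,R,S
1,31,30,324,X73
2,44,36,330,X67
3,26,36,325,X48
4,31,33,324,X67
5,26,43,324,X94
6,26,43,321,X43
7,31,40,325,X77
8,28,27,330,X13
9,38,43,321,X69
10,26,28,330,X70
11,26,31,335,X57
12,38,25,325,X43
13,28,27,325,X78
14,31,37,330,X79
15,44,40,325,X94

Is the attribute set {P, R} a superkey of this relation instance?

Rows 1 and 4 have the same {P, R} value (P=31, R=324) but are distinct tuples, so {P, R} does not determine every attribute — not a superkey.

No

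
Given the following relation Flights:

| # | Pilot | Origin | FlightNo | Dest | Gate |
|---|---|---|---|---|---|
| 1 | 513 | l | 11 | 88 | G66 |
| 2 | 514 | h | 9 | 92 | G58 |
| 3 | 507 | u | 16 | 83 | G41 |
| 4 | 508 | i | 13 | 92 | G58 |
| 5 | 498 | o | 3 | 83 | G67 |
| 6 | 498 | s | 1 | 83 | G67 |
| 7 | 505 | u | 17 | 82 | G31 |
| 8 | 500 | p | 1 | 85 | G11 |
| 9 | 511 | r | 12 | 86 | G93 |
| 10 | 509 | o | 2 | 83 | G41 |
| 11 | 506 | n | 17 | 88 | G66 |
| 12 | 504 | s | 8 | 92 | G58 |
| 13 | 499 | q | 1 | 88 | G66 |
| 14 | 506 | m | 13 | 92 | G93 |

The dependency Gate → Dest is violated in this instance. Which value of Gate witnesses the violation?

G93

Gate=G66: rows 1, 11, 13 → Dest = 88, 88, 88 ✓
Gate=G58: rows 2, 4, 12 → Dest = 92, 92, 92 ✓
Gate=G41: rows 3, 10 → Dest = 83, 83 ✓
Gate=G67: rows 5, 6 → Dest = 83, 83 ✓
Gate=G31: row 7 → Dest = 82 ✓
Gate=G11: row 8 → Dest = 85 ✓
Gate=G93: rows 9, 14 → Dest takes values {86, 92} — violation
The only Gate value with inconsistent Dest is Gate=G93.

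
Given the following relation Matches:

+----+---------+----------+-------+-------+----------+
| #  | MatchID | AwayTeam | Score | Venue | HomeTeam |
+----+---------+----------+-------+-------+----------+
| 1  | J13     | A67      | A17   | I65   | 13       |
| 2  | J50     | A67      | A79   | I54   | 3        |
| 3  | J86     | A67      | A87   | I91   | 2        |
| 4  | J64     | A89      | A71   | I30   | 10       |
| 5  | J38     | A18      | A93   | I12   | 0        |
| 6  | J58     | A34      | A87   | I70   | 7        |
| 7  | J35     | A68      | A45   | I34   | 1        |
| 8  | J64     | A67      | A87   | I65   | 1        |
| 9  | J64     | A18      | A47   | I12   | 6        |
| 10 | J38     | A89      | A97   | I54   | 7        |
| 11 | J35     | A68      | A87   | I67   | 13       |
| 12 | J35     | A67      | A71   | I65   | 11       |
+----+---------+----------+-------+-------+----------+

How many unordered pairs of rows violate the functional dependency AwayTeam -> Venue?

9

AwayTeam=A67: violating pairs (1,2), (1,3), (2,3), (2,8), (2,12), (3,8), (3,12) — 7 pairs.
AwayTeam=A89: violating pairs (4,10) — 1 pair.
AwayTeam=A18: all 2 rows agree on Venue — 0 pairs.
AwayTeam=A68: violating pairs (7,11) — 1 pair.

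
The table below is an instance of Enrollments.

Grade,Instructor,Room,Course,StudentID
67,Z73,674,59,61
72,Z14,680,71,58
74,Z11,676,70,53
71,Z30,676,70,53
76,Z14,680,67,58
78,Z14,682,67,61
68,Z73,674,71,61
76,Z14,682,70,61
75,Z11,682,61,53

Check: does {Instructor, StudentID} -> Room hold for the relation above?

No

(Instructor=Z73, StudentID=61): 2 rows → Room = 674, 674 ✓
(Instructor=Z14, StudentID=58): 2 rows → Room = 680, 680 ✓
(Instructor=Z11, StudentID=53): 2 rows → Room takes values {676, 682} — violation
(Instructor=Z30, StudentID=53): 1 row → Room = 676 ✓
(Instructor=Z14, StudentID=61): 2 rows → Room = 682, 682 ✓
Two rows agree on {Instructor, StudentID} but differ on Room, so {Instructor, StudentID} -> Room does not hold.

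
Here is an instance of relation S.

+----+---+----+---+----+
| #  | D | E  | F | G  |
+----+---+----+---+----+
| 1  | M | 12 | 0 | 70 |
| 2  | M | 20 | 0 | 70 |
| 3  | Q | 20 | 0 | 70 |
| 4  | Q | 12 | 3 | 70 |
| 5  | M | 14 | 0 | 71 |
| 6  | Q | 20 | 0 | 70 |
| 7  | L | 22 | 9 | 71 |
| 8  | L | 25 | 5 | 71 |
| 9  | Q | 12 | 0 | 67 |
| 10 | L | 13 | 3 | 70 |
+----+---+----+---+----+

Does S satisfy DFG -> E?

(D=M, F=0, G=70): rows 1, 2 → E takes values {12, 20} — violation
(D=Q, F=0, G=70): rows 3, 6 → E = 20, 20 ✓
(D=Q, F=3, G=70): row 4 → E = 12 ✓
(D=M, F=0, G=71): row 5 → E = 14 ✓
(D=L, F=9, G=71): row 7 → E = 22 ✓
(D=L, F=5, G=71): row 8 → E = 25 ✓
(D=Q, F=0, G=67): row 9 → E = 12 ✓
(D=L, F=3, G=70): row 10 → E = 13 ✓
Two rows agree on DFG but differ on E, so DFG -> E does not hold.

No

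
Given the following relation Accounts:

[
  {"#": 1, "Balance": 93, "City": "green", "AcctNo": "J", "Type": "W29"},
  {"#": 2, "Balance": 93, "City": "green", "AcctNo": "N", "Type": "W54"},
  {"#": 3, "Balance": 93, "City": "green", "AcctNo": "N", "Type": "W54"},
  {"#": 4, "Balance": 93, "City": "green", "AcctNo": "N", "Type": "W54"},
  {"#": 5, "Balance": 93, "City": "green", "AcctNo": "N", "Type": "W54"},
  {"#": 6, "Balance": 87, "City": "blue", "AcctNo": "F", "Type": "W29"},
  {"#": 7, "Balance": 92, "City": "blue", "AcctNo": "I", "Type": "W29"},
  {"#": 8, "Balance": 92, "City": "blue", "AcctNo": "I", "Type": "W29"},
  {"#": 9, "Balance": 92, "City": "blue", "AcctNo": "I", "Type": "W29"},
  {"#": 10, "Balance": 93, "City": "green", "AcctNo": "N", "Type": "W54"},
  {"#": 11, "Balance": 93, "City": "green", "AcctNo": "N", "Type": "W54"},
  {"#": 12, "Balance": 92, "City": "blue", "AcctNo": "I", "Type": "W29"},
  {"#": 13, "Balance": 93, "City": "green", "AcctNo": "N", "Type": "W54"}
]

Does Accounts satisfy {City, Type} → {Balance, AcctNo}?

No

(City=green, Type=W29): row 1 → {Balance,AcctNo} = (93, J) ✓
(City=green, Type=W54): rows 2, 3, 4, 5, 10, 11, 13 → {Balance,AcctNo} = (93, N), (93, N), (93, N), (93, N), (93, N), (93, N), (93, N) ✓
(City=blue, Type=W29): rows 6, 7, 8, 9, 12 → {Balance,AcctNo} takes values {(87, F), (92, I)} — violation
Two rows agree on {City, Type} but differ on {Balance, AcctNo}, so {City, Type} → {Balance, AcctNo} does not hold.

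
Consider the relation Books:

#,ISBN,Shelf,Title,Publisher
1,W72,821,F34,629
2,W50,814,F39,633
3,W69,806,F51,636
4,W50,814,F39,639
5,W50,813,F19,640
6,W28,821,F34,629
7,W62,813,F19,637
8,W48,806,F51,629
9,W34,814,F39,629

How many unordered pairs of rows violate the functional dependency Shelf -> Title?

0

Shelf=821: all 2 rows agree on Title — 0 pairs.
Shelf=814: all 3 rows agree on Title — 0 pairs.
Shelf=806: all 2 rows agree on Title — 0 pairs.
Shelf=813: all 2 rows agree on Title — 0 pairs.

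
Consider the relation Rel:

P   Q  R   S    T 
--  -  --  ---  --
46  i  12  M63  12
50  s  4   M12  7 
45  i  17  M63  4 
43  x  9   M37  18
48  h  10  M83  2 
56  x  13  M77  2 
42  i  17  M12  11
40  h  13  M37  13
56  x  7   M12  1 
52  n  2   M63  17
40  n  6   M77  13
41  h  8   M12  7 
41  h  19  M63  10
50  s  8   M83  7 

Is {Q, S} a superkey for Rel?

No

Two distinct rows share (Q=i, S=M63), so {Q, S} does not determine every attribute — not a superkey.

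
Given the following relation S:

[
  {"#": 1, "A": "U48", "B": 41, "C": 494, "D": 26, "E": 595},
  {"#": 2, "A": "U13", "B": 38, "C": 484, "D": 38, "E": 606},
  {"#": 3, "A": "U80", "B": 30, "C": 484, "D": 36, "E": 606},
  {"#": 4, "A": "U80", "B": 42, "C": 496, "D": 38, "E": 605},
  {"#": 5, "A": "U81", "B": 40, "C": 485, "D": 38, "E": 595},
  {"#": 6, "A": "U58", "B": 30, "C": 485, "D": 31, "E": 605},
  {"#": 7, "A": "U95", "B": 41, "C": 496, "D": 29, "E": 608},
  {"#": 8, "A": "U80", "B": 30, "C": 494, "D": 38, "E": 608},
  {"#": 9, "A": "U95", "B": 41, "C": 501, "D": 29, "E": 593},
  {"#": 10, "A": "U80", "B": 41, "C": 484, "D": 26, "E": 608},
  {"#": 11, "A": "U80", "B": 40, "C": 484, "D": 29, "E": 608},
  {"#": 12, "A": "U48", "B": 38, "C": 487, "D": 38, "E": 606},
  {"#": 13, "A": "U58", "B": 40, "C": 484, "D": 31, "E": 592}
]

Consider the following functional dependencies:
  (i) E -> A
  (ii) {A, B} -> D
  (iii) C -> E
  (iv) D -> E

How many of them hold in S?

0

(i) E -> A: E=595: rows 1, 5 → A takes values {U48, U81} — violation; E=606: rows 2, 3, 12 → A takes values {U13, U80, U48} — violation; E=605: rows 4, 6 → A takes values {U80, U58} — violation; E=608: rows 7, 8, 10, 11 → A takes values {U95, U80} — violation — fails.
(ii) {A, B} -> D: (A=U80, B=30): rows 3, 8 → D takes values {36, 38} — violation — fails.
(iii) C -> E: C=494: rows 1, 8 → E takes values {595, 608} — violation; C=484: rows 2, 3, 10, 11, 13 → E takes values {606, 608, 592} — violation; C=496: rows 4, 7 → E takes values {605, 608} — violation; C=485: rows 5, 6 → E takes values {595, 605} — violation — fails.
(iv) D -> E: D=26: rows 1, 10 → E takes values {595, 608} — violation; D=38: rows 2, 4, 5, 8, 12 → E takes values {606, 605, 595, 608} — violation; D=31: rows 6, 13 → E takes values {605, 592} — violation; D=29: rows 7, 9, 11 → E takes values {608, 593} — violation — fails.
None of the 4 dependencies hold.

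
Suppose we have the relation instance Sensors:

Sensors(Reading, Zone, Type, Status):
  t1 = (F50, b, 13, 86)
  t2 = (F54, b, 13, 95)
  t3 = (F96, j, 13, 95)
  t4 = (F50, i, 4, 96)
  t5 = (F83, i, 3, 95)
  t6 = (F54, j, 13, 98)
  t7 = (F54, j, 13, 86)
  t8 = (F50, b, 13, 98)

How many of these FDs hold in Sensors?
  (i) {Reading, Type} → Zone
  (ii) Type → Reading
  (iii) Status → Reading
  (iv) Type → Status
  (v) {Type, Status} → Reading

0

(i) {Reading, Type} → Zone: (Reading=F54, Type=13): rows 2, 6, 7 → Zone takes values {b, j} — violation — fails.
(ii) Type → Reading: Type=13: rows 1, 2, 3, 6, 7, 8 → Reading takes values {F50, F54, F96} — violation — fails.
(iii) Status → Reading: Status=86: rows 1, 7 → Reading takes values {F50, F54} — violation; Status=95: rows 2, 3, 5 → Reading takes values {F54, F96, F83} — violation; Status=98: rows 6, 8 → Reading takes values {F54, F50} — violation — fails.
(iv) Type → Status: Type=13: rows 1, 2, 3, 6, 7, 8 → Status takes values {86, 95, 98} — violation — fails.
(v) {Type, Status} → Reading: (Type=13, Status=86): rows 1, 7 → Reading takes values {F50, F54} — violation; (Type=13, Status=95): rows 2, 3 → Reading takes values {F54, F96} — violation; (Type=13, Status=98): rows 6, 8 → Reading takes values {F54, F50} — violation — fails.
None of the 5 dependencies hold.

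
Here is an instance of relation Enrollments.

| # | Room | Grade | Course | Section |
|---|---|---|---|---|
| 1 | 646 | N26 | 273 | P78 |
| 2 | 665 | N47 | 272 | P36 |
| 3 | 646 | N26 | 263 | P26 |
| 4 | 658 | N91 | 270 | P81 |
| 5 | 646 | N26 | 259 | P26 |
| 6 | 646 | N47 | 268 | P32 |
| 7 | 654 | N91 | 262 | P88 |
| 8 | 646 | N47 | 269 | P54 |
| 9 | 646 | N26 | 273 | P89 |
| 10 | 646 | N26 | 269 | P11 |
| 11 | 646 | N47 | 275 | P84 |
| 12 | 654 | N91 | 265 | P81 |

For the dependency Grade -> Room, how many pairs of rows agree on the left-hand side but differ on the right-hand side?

5

Grade=N26: all 5 rows agree on Room — 0 pairs.
Grade=N47: violating pairs (2,6), (2,8), (2,11) — 3 pairs.
Grade=N91: violating pairs (4,7), (4,12) — 2 pairs.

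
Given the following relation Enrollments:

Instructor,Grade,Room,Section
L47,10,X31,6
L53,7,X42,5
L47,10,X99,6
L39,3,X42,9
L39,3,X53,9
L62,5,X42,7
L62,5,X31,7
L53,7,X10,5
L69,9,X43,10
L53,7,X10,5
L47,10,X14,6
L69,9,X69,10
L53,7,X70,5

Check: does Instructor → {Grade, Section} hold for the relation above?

Yes

Instructor=L47: 3 rows → {Grade,Section} = (10, 6), (10, 6), (10, 6) ✓
Instructor=L53: 4 rows → {Grade,Section} = (7, 5), (7, 5), (7, 5), (7, 5) ✓
Instructor=L39: 2 rows → {Grade,Section} = (3, 9), (3, 9) ✓
Instructor=L62: 2 rows → {Grade,Section} = (5, 7), (5, 7) ✓
Instructor=L69: 2 rows → {Grade,Section} = (9, 10), (9, 10) ✓
Every Instructor value is associated with a single {Grade, Section} value, so Instructor → {Grade, Section} holds.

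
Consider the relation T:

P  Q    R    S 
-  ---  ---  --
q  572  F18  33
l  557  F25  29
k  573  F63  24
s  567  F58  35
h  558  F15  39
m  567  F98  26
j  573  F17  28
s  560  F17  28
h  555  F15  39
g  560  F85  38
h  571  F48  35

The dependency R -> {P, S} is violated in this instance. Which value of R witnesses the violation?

R=F18: 1 row → {P,S} = (q, 33) ✓
R=F25: 1 row → {P,S} = (l, 29) ✓
R=F63: 1 row → {P,S} = (k, 24) ✓
R=F58: 1 row → {P,S} = (s, 35) ✓
R=F15: 2 rows → {P,S} = (h, 39), (h, 39) ✓
R=F98: 1 row → {P,S} = (m, 26) ✓
R=F17: 2 rows → {P,S} takes values {(j, 28), (s, 28)} — violation
R=F85: 1 row → {P,S} = (g, 38) ✓
R=F48: 1 row → {P,S} = (h, 35) ✓
The only R value with inconsistent RHS is R=F17.

F17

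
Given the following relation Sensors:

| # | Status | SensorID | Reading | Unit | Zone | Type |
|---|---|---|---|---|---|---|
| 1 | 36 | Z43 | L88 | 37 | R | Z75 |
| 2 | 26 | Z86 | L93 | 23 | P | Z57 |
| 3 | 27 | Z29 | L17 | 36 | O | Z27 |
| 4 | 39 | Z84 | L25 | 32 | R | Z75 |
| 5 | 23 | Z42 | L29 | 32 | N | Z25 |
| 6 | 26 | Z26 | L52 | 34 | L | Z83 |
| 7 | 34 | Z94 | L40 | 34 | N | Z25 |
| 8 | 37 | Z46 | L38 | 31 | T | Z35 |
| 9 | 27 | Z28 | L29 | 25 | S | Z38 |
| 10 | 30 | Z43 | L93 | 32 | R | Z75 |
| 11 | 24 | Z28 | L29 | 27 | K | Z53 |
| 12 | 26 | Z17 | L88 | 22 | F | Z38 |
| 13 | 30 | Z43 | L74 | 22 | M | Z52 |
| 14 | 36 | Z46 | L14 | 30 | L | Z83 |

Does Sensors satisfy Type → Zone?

Type=Z75: rows 1, 4, 10 → Zone = R, R, R ✓
Type=Z57: row 2 → Zone = P ✓
Type=Z27: row 3 → Zone = O ✓
Type=Z25: rows 5, 7 → Zone = N, N ✓
Type=Z83: rows 6, 14 → Zone = L, L ✓
Type=Z35: row 8 → Zone = T ✓
Type=Z38: rows 9, 12 → Zone takes values {S, F} — violation
Type=Z53: row 11 → Zone = K ✓
Type=Z52: row 13 → Zone = M ✓
Two rows agree on Type but differ on Zone, so Type → Zone does not hold.

No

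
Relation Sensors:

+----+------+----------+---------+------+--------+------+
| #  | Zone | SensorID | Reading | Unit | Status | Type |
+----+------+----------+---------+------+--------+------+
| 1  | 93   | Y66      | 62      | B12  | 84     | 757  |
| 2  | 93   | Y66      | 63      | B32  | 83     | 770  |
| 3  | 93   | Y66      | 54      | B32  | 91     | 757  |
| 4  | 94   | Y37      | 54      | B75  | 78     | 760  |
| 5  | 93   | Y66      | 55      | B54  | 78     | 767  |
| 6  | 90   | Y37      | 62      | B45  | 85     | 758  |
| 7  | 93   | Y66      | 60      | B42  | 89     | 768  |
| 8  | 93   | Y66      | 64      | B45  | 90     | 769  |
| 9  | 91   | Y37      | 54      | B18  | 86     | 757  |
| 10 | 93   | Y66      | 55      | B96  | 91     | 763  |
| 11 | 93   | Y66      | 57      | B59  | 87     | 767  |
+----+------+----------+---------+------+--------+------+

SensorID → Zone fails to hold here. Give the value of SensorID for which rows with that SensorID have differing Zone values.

Y37

SensorID=Y66: rows 1, 2, 3, 5, 7, 8, 10, 11 → Zone = 93, 93, 93, 93, 93, 93, 93, 93 ✓
SensorID=Y37: rows 4, 6, 9 → Zone takes values {94, 90, 91} — violation
The only SensorID value with inconsistent Zone is SensorID=Y37.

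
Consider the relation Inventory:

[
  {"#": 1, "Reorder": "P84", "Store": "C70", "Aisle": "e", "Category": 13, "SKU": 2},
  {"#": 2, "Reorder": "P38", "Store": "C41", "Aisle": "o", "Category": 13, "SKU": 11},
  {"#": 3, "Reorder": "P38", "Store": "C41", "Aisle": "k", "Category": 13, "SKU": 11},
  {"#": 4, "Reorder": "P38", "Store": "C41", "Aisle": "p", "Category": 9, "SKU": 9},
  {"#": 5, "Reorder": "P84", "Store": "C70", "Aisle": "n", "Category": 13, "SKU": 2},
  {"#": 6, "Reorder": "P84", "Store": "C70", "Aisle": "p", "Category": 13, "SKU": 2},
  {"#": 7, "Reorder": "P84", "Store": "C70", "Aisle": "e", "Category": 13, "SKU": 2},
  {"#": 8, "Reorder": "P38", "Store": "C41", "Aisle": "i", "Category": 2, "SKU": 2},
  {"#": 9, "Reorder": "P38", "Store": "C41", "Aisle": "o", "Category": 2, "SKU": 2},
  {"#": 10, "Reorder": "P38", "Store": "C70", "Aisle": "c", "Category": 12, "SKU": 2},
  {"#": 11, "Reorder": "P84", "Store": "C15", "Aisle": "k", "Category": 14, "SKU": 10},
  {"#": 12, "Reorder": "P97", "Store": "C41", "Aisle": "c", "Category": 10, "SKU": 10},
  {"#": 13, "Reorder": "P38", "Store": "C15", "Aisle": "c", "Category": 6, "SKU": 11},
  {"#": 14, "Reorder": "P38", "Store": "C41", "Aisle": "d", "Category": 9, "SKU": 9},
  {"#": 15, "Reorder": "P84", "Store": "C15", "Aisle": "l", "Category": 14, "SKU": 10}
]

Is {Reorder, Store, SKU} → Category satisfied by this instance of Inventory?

Yes

(Reorder=P84, Store=C70, SKU=2): rows 1, 5, 6, 7 → Category = 13, 13, 13, 13 ✓
(Reorder=P38, Store=C41, SKU=11): rows 2, 3 → Category = 13, 13 ✓
(Reorder=P38, Store=C41, SKU=9): rows 4, 14 → Category = 9, 9 ✓
(Reorder=P38, Store=C41, SKU=2): rows 8, 9 → Category = 2, 2 ✓
(Reorder=P38, Store=C70, SKU=2): row 10 → Category = 12 ✓
(Reorder=P84, Store=C15, SKU=10): rows 11, 15 → Category = 14, 14 ✓
(Reorder=P97, Store=C41, SKU=10): row 12 → Category = 10 ✓
(Reorder=P38, Store=C15, SKU=11): row 13 → Category = 6 ✓
Every {Reorder, Store, SKU} value is associated with a single Category value, so {Reorder, Store, SKU} → Category holds.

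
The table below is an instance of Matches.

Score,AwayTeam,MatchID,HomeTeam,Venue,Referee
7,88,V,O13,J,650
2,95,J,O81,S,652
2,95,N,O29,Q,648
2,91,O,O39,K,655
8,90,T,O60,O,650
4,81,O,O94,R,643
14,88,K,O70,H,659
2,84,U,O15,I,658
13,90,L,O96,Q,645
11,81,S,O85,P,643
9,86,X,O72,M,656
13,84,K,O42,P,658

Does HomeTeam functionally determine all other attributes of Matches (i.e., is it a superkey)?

All 12 rows have distinct HomeTeam values, so HomeTeam → (all attributes) holds and HomeTeam is a superkey.

Yes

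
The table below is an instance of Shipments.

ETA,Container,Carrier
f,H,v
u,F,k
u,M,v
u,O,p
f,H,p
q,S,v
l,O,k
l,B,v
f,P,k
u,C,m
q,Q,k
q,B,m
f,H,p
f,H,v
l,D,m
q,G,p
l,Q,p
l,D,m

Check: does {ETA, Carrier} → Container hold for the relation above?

Yes

(ETA=f, Carrier=v): 2 rows → Container = H, H ✓
(ETA=u, Carrier=k): 1 row → Container = F ✓
(ETA=u, Carrier=v): 1 row → Container = M ✓
(ETA=u, Carrier=p): 1 row → Container = O ✓
(ETA=f, Carrier=p): 2 rows → Container = H, H ✓
(ETA=q, Carrier=v): 1 row → Container = S ✓
(ETA=l, Carrier=k): 1 row → Container = O ✓
(ETA=l, Carrier=v): 1 row → Container = B ✓
(ETA=f, Carrier=k): 1 row → Container = P ✓
(ETA=u, Carrier=m): 1 row → Container = C ✓
(ETA=q, Carrier=k): 1 row → Container = Q ✓
(ETA=q, Carrier=m): 1 row → Container = B ✓
(ETA=l, Carrier=m): 2 rows → Container = D, D ✓
(ETA=q, Carrier=p): 1 row → Container = G ✓
(ETA=l, Carrier=p): 1 row → Container = Q ✓
Every {ETA, Carrier} value is associated with a single Container value, so {ETA, Carrier} → Container holds.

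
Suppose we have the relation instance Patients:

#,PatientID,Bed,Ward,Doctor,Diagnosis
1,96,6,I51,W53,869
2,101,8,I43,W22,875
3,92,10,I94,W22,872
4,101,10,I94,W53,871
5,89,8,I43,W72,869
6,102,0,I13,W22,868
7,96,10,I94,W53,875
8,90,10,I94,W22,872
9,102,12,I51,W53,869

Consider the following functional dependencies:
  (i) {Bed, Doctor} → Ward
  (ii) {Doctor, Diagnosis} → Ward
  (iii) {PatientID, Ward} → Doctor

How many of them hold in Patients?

(i) {Bed, Doctor} → Ward: every LHS value maps to a single RHS value — holds.
(ii) {Doctor, Diagnosis} → Ward: every LHS value maps to a single RHS value — holds.
(iii) {PatientID, Ward} → Doctor: every LHS value maps to a single RHS value — holds.
3 of the 3 dependencies hold.

3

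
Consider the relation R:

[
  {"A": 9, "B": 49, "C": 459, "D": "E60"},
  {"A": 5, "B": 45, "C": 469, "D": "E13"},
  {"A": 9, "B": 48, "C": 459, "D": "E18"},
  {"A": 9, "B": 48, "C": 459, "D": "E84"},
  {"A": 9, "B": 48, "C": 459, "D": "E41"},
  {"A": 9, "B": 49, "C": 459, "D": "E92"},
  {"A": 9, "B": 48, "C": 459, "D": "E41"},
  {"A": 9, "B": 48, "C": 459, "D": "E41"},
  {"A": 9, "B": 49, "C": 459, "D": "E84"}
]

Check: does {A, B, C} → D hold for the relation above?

No

(A=9, B=49, C=459): 3 rows → D takes values {E60, E92, E84} — violation
(A=5, B=45, C=469): 1 row → D = E13 ✓
(A=9, B=48, C=459): 5 rows → D takes values {E18, E84, E41} — violation
Two rows agree on {A, B, C} but differ on D, so {A, B, C} → D does not hold.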